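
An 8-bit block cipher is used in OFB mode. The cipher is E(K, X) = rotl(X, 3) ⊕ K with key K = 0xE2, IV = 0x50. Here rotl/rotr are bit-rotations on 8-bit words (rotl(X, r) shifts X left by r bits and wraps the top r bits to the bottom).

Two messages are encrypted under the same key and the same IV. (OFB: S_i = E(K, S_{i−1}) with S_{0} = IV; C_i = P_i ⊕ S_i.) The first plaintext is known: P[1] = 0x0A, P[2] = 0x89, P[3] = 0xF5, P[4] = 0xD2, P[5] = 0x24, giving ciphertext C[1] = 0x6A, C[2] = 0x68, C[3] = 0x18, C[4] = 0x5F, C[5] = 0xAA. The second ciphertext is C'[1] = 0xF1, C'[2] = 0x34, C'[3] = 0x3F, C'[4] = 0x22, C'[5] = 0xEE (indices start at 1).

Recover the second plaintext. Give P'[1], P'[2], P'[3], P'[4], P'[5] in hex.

P'[1] = 0x91, P'[2] = 0xD5, P'[3] = 0xD2, P'[4] = 0xAF, P'[5] = 0x60

In OFB with a reused IV, both messages share the same keystream S_i, so C_i ⊕ C'_i = P_i ⊕ P'_i and thus P'_i = P_i ⊕ C_i ⊕ C'_i.
P'[1]: 0x0A ⊕ 0x6A ⊕ 0xF1 = 0x91.
P'[2]: 0x89 ⊕ 0x68 ⊕ 0x34 = 0xD5.
P'[3]: 0xF5 ⊕ 0x18 ⊕ 0x3F = 0xD2.
P'[4]: 0xD2 ⊕ 0x5F ⊕ 0x22 = 0xAF.
P'[5]: 0x24 ⊕ 0xAA ⊕ 0xEE = 0x60.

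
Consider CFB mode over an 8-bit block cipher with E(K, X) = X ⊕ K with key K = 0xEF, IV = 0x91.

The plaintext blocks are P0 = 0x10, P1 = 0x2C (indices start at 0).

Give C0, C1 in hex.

CFB encryption: C_i = P_i ⊕ E(K, C_{i−1}), with C_{−1} = IV.
C0: E(K, 0x91) = 0x7E; 0x10 ⊕ 0x7E = 0x6E.
C1: E(K, 0x6E) = 0x81; 0x2C ⊕ 0x81 = 0xAD.

C0 = 0x6E, C1 = 0xAD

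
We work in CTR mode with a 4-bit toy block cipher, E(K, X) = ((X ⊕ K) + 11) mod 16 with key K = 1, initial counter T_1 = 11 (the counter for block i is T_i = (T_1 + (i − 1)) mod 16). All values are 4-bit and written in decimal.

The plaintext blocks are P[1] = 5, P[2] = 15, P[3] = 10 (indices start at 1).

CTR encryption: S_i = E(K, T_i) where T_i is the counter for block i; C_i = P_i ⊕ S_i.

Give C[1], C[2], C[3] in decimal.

C[1]: T = 11, S = E(K, T) = 5; 5 ⊕ 5 = 0.
C[2]: T = 12, S = E(K, T) = 8; 15 ⊕ 8 = 7.
C[3]: T = 13, S = E(K, T) = 7; 10 ⊕ 7 = 13.

C[1] = 0, C[2] = 7, C[3] = 13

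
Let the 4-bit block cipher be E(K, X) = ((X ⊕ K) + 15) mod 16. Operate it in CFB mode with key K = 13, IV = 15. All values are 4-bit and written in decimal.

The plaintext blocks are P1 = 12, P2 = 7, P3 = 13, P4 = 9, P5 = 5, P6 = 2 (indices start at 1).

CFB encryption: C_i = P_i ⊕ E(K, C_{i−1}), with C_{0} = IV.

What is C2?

C1: E(K, 15) = 1; 12 ⊕ 1 = 13.
C2: E(K, 13) = 15; 7 ⊕ 15 = 8.

C2 = 8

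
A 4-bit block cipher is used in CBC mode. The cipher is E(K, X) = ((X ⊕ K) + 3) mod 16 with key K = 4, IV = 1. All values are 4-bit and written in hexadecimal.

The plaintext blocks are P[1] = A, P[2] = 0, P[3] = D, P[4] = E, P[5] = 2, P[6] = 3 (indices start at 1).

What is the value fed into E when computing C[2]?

CBC encryption: C_i = E(K, P_i ⊕ C_{i−1}), with C_{0} = IV.
C[1]: P[1] ⊕ 1 = B; E(K, B) = 2.
C[2]: P[2] ⊕ 2 = 2; E(K, 2) = 9.
So the input to E for block [2] is 2.

2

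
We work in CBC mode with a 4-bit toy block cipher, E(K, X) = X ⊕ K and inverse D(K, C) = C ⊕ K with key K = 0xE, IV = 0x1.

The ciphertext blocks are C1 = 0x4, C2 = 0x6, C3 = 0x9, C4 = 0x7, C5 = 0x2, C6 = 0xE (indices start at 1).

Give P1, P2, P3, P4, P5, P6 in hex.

CBC decryption: P_i = D(K, C_i) ⊕ C_{i−1}, with C_{0} = IV.
P1: D(K, 0x4) = 0xA; 0xA ⊕ 0x1 = 0xB.
P2: D(K, 0x6) = 0x8; 0x8 ⊕ 0x4 = 0xC.
P3: D(K, 0x9) = 0x7; 0x7 ⊕ 0x6 = 0x1.
P4: D(K, 0x7) = 0x9; 0x9 ⊕ 0x9 = 0x0.
P5: D(K, 0x2) = 0xC; 0xC ⊕ 0x7 = 0xB.
P6: D(K, 0xE) = 0x0; 0x0 ⊕ 0x2 = 0x2.

P1 = 0xB, P2 = 0xC, P3 = 0x1, P4 = 0x0, P5 = 0xB, P6 = 0x2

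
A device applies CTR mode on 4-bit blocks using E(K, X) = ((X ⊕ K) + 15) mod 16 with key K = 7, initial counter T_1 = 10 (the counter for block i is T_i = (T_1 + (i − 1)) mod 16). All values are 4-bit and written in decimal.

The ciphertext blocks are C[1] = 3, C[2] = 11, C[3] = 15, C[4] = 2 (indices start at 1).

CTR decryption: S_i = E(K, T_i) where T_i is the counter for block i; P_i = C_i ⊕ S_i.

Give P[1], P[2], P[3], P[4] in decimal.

P[1]: T = 10, S = E(K, T) = 12; 3 ⊕ 12 = 15.
P[2]: T = 11, S = E(K, T) = 11; 11 ⊕ 11 = 0.
P[3]: T = 12, S = E(K, T) = 10; 15 ⊕ 10 = 5.
P[4]: T = 13, S = E(K, T) = 9; 2 ⊕ 9 = 11.

P[1] = 15, P[2] = 0, P[3] = 5, P[4] = 11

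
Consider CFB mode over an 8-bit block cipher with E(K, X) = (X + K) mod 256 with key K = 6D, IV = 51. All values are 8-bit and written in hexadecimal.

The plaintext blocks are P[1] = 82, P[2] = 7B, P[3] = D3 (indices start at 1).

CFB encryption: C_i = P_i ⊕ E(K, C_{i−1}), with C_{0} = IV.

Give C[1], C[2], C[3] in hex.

C[1]: E(K, 51) = BE; 82 ⊕ BE = 3C.
C[2]: E(K, 3C) = A9; 7B ⊕ A9 = D2.
C[3]: E(K, D2) = 3F; D3 ⊕ 3F = EC.

C[1] = 3C, C[2] = D2, C[3] = EC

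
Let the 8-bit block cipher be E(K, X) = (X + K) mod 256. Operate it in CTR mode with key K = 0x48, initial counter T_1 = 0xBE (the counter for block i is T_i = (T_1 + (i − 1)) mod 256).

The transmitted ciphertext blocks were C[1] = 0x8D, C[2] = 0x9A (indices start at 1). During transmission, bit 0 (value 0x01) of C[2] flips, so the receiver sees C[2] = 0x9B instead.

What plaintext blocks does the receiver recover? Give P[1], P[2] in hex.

CTR decryption: S_i = E(K, T_i) where T_i is the counter for block i; P_i = C_i ⊕ S_i.
Only C[2] changed, to 0x9B. In CTR, a change in C_i flips the same bit in P_i only; the keystream is unaffected. Decrypting the received ciphertext:
P[1]: T = 0xBE, S = E(K, T) = 0x06; 0x8D ⊕ 0x06 = 0x8B.
P[2]: T = 0xBF, S = E(K, T) = 0x07; 0x9B ⊕ 0x07 = 0x9C.
Blocks that differ from the original plaintext: P[2].

P[1] = 0x8B, P[2] = 0x9C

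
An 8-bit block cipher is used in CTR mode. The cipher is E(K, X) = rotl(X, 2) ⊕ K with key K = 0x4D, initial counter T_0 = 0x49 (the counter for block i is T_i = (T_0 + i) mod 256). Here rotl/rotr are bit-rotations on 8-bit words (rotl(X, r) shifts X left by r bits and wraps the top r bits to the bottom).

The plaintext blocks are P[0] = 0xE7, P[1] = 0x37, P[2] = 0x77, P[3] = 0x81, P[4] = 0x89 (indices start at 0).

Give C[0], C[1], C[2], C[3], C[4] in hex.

C[0] = 0x8F, C[1] = 0x53, C[2] = 0x17, C[3] = 0xFD, C[4] = 0xF1

CTR encryption: S_i = E(K, T_i) where T_i is the counter for block i; C_i = P_i ⊕ S_i.
C[0]: T = 0x49, S = E(K, T) = 0x68; 0xE7 ⊕ 0x68 = 0x8F.
C[1]: T = 0x4A, S = E(K, T) = 0x64; 0x37 ⊕ 0x64 = 0x53.
C[2]: T = 0x4B, S = E(K, T) = 0x60; 0x77 ⊕ 0x60 = 0x17.
C[3]: T = 0x4C, S = E(K, T) = 0x7C; 0x81 ⊕ 0x7C = 0xFD.
C[4]: T = 0x4D, S = E(K, T) = 0x78; 0x89 ⊕ 0x78 = 0xF1.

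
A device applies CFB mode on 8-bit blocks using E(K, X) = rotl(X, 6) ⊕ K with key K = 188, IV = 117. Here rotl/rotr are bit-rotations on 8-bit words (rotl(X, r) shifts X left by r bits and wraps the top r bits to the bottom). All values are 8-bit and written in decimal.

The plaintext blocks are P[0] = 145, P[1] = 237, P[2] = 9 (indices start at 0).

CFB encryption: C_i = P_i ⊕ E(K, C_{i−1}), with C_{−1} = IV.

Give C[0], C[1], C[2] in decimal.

C[0]: E(K, 117) = 225; 145 ⊕ 225 = 112.
C[1]: E(K, 112) = 160; 237 ⊕ 160 = 77.
C[2]: E(K, 77) = 239; 9 ⊕ 239 = 230.

C[0] = 112, C[1] = 77, C[2] = 230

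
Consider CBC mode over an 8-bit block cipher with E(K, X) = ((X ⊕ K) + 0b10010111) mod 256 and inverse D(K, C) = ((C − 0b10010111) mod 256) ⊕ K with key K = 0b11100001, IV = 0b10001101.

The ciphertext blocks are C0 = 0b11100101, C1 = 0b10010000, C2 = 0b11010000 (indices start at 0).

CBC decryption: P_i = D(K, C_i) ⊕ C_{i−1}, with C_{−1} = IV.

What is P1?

P1: D(K, 0b10010000) = 0b00011000; 0b00011000 ⊕ 0b11100101 = 0b11111101.

P1 = 0b11111101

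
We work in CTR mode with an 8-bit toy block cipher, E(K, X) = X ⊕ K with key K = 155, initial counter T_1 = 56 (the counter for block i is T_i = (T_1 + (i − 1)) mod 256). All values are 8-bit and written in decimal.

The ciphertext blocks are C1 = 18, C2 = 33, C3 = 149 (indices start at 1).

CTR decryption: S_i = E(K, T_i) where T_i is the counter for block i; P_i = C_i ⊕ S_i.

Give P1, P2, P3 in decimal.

P1: T = 56, S = E(K, T) = 163; 18 ⊕ 163 = 177.
P2: T = 57, S = E(K, T) = 162; 33 ⊕ 162 = 131.
P3: T = 58, S = E(K, T) = 161; 149 ⊕ 161 = 52.

P1 = 177, P2 = 131, P3 = 52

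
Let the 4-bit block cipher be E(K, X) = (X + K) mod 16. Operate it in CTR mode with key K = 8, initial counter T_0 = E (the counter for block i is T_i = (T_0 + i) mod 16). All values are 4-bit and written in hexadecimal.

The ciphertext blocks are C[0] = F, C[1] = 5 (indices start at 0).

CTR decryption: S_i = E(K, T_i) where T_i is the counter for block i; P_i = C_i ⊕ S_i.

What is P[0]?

P[0] = 9

P[0]: T = E, S = E(K, T) = 6; F ⊕ 6 = 9.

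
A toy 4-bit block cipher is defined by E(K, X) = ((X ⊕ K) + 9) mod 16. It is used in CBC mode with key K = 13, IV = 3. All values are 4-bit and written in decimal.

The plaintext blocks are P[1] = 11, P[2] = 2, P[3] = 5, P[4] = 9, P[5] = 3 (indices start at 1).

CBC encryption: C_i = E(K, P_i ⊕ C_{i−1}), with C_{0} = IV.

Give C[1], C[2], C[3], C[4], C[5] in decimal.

C[1]: P[1] ⊕ 3 = 8; E(K, 8) = 14.
C[2]: P[2] ⊕ 14 = 12; E(K, 12) = 10.
C[3]: P[3] ⊕ 10 = 15; E(K, 15) = 11.
C[4]: P[4] ⊕ 11 = 2; E(K, 2) = 8.
C[5]: P[5] ⊕ 8 = 11; E(K, 11) = 15.

C[1] = 14, C[2] = 10, C[3] = 11, C[4] = 8, C[5] = 15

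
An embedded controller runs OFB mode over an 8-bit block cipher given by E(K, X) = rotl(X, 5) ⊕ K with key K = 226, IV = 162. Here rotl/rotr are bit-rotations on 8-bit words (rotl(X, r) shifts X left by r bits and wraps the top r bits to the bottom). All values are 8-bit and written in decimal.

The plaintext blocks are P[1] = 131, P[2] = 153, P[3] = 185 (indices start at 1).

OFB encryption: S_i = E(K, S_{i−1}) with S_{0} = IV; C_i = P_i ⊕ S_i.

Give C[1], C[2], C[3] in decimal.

C[1] = 53, C[2] = 173, C[3] = 221

C[1]: S = E(K, 162) = 182; 131 ⊕ 182 = 53.
C[2]: S = E(K, 182) = 52; 153 ⊕ 52 = 173.
C[3]: S = E(K, 52) = 100; 185 ⊕ 100 = 221.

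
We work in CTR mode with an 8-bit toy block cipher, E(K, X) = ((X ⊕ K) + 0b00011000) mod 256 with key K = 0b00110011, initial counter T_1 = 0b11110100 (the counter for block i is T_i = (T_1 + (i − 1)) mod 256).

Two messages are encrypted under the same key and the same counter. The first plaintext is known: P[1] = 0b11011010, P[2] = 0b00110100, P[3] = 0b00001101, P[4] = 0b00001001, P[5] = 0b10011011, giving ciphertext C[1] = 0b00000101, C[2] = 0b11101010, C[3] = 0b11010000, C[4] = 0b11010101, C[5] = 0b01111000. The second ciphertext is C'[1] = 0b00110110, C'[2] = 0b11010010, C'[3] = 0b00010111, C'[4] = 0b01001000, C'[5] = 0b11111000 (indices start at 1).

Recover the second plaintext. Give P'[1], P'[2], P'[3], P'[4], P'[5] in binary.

P'[1] = 0b11101001, P'[2] = 0b00001100, P'[3] = 0b11001010, P'[4] = 0b10010100, P'[5] = 0b00011011

In CTR with a reused counter, both messages share the same keystream S_i, so C_i ⊕ C'_i = P_i ⊕ P'_i and thus P'_i = P_i ⊕ C_i ⊕ C'_i.
P'[1]: 0b11011010 ⊕ 0b00000101 ⊕ 0b00110110 = 0b11101001.
P'[2]: 0b00110100 ⊕ 0b11101010 ⊕ 0b11010010 = 0b00001100.
P'[3]: 0b00001101 ⊕ 0b11010000 ⊕ 0b00010111 = 0b11001010.
P'[4]: 0b00001001 ⊕ 0b11010101 ⊕ 0b01001000 = 0b10010100.
P'[5]: 0b10011011 ⊕ 0b01111000 ⊕ 0b11111000 = 0b00011011.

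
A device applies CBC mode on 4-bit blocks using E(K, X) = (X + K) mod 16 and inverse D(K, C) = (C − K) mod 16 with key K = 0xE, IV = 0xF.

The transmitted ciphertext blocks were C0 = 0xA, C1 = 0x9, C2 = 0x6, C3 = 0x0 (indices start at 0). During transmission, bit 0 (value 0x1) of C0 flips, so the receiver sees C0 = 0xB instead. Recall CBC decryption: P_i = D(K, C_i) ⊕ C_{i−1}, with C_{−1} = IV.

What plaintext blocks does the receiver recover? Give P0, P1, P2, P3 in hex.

Only C0 changed, to 0xB. In CBC, a change in C_i garbles P_i and flips the same bit in P_{i+1}. Decrypting the received ciphertext:
P0: D(K, 0xB) = 0xD; 0xD ⊕ 0xF = 0x2.
P1: D(K, 0x9) = 0xB; 0xB ⊕ 0xB = 0x0.
P2: D(K, 0x6) = 0x8; 0x8 ⊕ 0x9 = 0x1.
P3: D(K, 0x0) = 0x2; 0x2 ⊕ 0x6 = 0x4.
Blocks that differ from the original plaintext: P0, P1.

P0 = 0x2, P1 = 0x0, P2 = 0x1, P3 = 0x4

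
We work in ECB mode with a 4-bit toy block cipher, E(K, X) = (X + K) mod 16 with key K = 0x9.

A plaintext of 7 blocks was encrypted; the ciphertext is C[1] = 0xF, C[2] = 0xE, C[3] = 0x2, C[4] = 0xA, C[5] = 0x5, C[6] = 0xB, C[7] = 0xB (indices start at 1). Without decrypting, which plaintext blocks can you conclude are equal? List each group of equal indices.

ECB encrypts each block independently with the same key, so equal ciphertext blocks imply equal plaintext blocks.
C[6] = C[7] = 0xB, so P[6] = P[7].

P[6] = P[7]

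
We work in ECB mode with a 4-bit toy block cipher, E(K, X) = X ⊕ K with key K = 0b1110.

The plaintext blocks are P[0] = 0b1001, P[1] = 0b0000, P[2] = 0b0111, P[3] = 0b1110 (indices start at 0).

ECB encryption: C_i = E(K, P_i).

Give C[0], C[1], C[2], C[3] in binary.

C[0] = 0b0111, C[1] = 0b1110, C[2] = 0b1001, C[3] = 0b0000

C[0]: E(K, 0b1001) = 0b0111.
C[1]: E(K, 0b0000) = 0b1110.
C[2]: E(K, 0b0111) = 0b1001.
C[3]: E(K, 0b1110) = 0b0000.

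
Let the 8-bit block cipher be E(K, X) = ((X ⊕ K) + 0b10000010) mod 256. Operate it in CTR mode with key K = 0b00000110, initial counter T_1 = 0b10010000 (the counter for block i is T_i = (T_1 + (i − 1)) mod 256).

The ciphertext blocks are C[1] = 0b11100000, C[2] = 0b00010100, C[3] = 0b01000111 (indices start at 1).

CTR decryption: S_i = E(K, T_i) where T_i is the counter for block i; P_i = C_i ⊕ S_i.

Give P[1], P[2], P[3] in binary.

P[1]: T = 0b10010000, S = E(K, T) = 0b00011000; 0b11100000 ⊕ 0b00011000 = 0b11111000.
P[2]: T = 0b10010001, S = E(K, T) = 0b00011001; 0b00010100 ⊕ 0b00011001 = 0b00001101.
P[3]: T = 0b10010010, S = E(K, T) = 0b00010110; 0b01000111 ⊕ 0b00010110 = 0b01010001.

P[1] = 0b11111000, P[2] = 0b00001101, P[3] = 0b01010001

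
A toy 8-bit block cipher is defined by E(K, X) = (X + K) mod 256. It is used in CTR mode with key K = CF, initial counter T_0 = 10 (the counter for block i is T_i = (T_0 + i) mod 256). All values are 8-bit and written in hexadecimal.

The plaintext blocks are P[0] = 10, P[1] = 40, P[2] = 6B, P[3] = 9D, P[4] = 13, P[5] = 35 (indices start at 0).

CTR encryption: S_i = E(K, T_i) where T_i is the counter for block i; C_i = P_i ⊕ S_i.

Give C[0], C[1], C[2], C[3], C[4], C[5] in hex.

C[0]: T = 10, S = E(K, T) = DF; 10 ⊕ DF = CF.
C[1]: T = 11, S = E(K, T) = E0; 40 ⊕ E0 = A0.
C[2]: T = 12, S = E(K, T) = E1; 6B ⊕ E1 = 8A.
C[3]: T = 13, S = E(K, T) = E2; 9D ⊕ E2 = 7F.
C[4]: T = 14, S = E(K, T) = E3; 13 ⊕ E3 = F0.
C[5]: T = 15, S = E(K, T) = E4; 35 ⊕ E4 = D1.

C[0] = CF, C[1] = A0, C[2] = 8A, C[3] = 7F, C[4] = F0, C[5] = D1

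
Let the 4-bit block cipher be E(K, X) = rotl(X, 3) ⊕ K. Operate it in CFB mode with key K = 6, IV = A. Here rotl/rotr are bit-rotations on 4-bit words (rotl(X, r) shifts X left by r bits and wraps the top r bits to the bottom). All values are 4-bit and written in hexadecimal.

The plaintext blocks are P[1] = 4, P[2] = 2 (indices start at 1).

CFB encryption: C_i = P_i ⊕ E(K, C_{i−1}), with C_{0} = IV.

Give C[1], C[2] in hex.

C[1]: E(K, A) = 3; 4 ⊕ 3 = 7.
C[2]: E(K, 7) = D; 2 ⊕ D = F.

C[1] = 7, C[2] = F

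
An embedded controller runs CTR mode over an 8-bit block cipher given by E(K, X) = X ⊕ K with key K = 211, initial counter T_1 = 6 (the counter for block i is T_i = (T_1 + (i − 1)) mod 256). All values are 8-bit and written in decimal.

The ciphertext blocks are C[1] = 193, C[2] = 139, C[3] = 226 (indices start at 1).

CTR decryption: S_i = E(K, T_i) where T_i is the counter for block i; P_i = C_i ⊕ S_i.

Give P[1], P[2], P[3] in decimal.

P[1] = 20, P[2] = 95, P[3] = 57

P[1]: T = 6, S = E(K, T) = 213; 193 ⊕ 213 = 20.
P[2]: T = 7, S = E(K, T) = 212; 139 ⊕ 212 = 95.
P[3]: T = 8, S = E(K, T) = 219; 226 ⊕ 219 = 57.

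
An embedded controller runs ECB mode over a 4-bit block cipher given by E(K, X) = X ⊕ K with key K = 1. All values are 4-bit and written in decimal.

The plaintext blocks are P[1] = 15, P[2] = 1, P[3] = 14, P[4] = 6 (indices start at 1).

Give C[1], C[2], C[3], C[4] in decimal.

ECB encryption: C_i = E(K, P_i).
C[1]: E(K, 15) = 14.
C[2]: E(K, 1) = 0.
C[3]: E(K, 14) = 15.
C[4]: E(K, 6) = 7.

C[1] = 14, C[2] = 0, C[3] = 15, C[4] = 7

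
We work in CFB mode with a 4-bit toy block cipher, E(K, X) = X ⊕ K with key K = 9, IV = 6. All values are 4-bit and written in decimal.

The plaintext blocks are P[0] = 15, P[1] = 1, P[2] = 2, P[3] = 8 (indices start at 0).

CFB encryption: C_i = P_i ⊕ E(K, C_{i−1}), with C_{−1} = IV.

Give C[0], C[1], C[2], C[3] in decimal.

C[0] = 0, C[1] = 8, C[2] = 3, C[3] = 2

C[0]: E(K, 6) = 15; 15 ⊕ 15 = 0.
C[1]: E(K, 0) = 9; 1 ⊕ 9 = 8.
C[2]: E(K, 8) = 1; 2 ⊕ 1 = 3.
C[3]: E(K, 3) = 10; 8 ⊕ 10 = 2.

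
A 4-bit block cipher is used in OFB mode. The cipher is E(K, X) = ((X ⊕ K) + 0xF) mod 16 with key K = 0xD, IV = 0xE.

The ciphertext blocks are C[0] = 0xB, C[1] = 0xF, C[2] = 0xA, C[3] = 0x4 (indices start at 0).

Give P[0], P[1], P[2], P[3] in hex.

P[0] = 0x9, P[1] = 0x1, P[2] = 0x8, P[3] = 0xA

OFB decryption: S_i = E(K, S_{i−1}) with S_{−1} = IV; P_i = C_i ⊕ S_i.
P[0]: S = E(K, 0xE) = 0x2; 0xB ⊕ 0x2 = 0x9.
P[1]: S = E(K, 0x2) = 0xE; 0xF ⊕ 0xE = 0x1.
P[2]: S = E(K, 0xE) = 0x2; 0xA ⊕ 0x2 = 0x8.
P[3]: S = E(K, 0x2) = 0xE; 0x4 ⊕ 0xE = 0xA.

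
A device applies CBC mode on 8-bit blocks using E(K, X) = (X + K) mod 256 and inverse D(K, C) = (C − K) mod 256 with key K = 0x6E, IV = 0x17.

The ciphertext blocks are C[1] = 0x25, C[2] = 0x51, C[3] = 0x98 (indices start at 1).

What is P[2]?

P[2] = 0xC6

CBC decryption: P_i = D(K, C_i) ⊕ C_{i−1}, with C_{0} = IV.
P[2]: D(K, 0x51) = 0xE3; 0xE3 ⊕ 0x25 = 0xC6.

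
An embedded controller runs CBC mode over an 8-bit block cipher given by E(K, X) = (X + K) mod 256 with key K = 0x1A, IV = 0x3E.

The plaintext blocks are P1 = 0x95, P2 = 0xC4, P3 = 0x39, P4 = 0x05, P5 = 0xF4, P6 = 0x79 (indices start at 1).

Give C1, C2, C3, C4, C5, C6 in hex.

C1 = 0xC5, C2 = 0x1B, C3 = 0x3C, C4 = 0x53, C5 = 0xC1, C6 = 0xD2

CBC encryption: C_i = E(K, P_i ⊕ C_{i−1}), with C_{0} = IV.
C1: P1 ⊕ 0x3E = 0xAB; E(K, 0xAB) = 0xC5.
C2: P2 ⊕ 0xC5 = 0x01; E(K, 0x01) = 0x1B.
C3: P3 ⊕ 0x1B = 0x22; E(K, 0x22) = 0x3C.
C4: P4 ⊕ 0x3C = 0x39; E(K, 0x39) = 0x53.
C5: P5 ⊕ 0x53 = 0xA7; E(K, 0xA7) = 0xC1.
C6: P6 ⊕ 0xC1 = 0xB8; E(K, 0xB8) = 0xD2.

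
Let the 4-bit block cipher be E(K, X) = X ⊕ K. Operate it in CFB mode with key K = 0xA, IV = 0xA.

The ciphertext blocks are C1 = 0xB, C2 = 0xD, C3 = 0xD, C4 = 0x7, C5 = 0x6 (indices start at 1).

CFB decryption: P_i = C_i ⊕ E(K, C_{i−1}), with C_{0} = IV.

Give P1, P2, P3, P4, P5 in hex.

P1 = 0xB, P2 = 0xC, P3 = 0xA, P4 = 0x0, P5 = 0xB

P1: E(K, 0xA) = 0x0; 0xB ⊕ 0x0 = 0xB.
P2: E(K, 0xB) = 0x1; 0xD ⊕ 0x1 = 0xC.
P3: E(K, 0xD) = 0x7; 0xD ⊕ 0x7 = 0xA.
P4: E(K, 0xD) = 0x7; 0x7 ⊕ 0x7 = 0x0.
P5: E(K, 0x7) = 0xD; 0x6 ⊕ 0xD = 0xB.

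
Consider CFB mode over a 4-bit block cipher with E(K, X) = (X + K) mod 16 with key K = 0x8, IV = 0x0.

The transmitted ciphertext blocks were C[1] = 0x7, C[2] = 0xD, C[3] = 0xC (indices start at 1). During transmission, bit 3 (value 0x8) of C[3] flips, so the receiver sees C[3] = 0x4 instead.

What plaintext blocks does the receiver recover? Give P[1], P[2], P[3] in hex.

CFB decryption: P_i = C_i ⊕ E(K, C_{i−1}), with C_{0} = IV.
Only C[3] changed, to 0x4. In CFB, a change in C_i flips the same bit in P_i and garbles P_{i+1}. Decrypting the received ciphertext:
P[1]: E(K, 0x0) = 0x8; 0x7 ⊕ 0x8 = 0xF.
P[2]: E(K, 0x7) = 0xF; 0xD ⊕ 0xF = 0x2.
P[3]: E(K, 0xD) = 0x5; 0x4 ⊕ 0x5 = 0x1.
Blocks that differ from the original plaintext: P[3].

P[1] = 0xF, P[2] = 0x2, P[3] = 0x1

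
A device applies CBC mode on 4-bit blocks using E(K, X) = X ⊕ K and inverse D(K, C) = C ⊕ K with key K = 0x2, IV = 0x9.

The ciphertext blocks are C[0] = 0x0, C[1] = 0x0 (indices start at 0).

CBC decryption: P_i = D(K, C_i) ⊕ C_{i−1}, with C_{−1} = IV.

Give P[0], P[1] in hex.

P[0]: D(K, 0x0) = 0x2; 0x2 ⊕ 0x9 = 0xB.
P[1]: D(K, 0x0) = 0x2; 0x2 ⊕ 0x0 = 0x2.

P[0] = 0xB, P[1] = 0x2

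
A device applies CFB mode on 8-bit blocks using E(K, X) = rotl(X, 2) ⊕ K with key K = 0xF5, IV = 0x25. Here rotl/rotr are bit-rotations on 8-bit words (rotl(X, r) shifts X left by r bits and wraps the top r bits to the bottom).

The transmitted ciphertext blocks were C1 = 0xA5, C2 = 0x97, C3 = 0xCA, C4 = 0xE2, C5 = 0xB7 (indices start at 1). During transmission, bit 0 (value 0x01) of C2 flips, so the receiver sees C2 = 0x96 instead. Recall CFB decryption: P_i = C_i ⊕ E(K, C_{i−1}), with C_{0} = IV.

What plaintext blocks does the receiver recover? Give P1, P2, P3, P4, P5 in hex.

P1 = 0xC4, P2 = 0xF5, P3 = 0x65, P4 = 0x3C, P5 = 0xC9

Only C2 changed, to 0x96. In CFB, a change in C_i flips the same bit in P_i and garbles P_{i+1}. Decrypting the received ciphertext:
P1: E(K, 0x25) = 0x61; 0xA5 ⊕ 0x61 = 0xC4.
P2: E(K, 0xA5) = 0x63; 0x96 ⊕ 0x63 = 0xF5.
P3: E(K, 0x96) = 0xAF; 0xCA ⊕ 0xAF = 0x65.
P4: E(K, 0xCA) = 0xDE; 0xE2 ⊕ 0xDE = 0x3C.
P5: E(K, 0xE2) = 0x7E; 0xB7 ⊕ 0x7E = 0xC9.
Blocks that differ from the original plaintext: P2, P3.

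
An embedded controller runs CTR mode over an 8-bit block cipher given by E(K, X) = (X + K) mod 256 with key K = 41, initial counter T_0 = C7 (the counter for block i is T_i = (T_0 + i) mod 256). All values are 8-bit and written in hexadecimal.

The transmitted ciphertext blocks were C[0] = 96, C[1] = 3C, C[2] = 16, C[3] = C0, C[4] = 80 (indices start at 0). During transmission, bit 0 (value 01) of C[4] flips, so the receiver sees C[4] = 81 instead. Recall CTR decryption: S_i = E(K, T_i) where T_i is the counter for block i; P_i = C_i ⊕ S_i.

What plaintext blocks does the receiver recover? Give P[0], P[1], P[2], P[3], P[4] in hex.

Only C[4] changed, to 81. In CTR, a change in C_i flips the same bit in P_i only; the keystream is unaffected. Decrypting the received ciphertext:
P[0]: T = C7, S = E(K, T) = 08; 96 ⊕ 08 = 9E.
P[1]: T = C8, S = E(K, T) = 09; 3C ⊕ 09 = 35.
P[2]: T = C9, S = E(K, T) = 0A; 16 ⊕ 0A = 1C.
P[3]: T = CA, S = E(K, T) = 0B; C0 ⊕ 0B = CB.
P[4]: T = CB, S = E(K, T) = 0C; 81 ⊕ 0C = 8D.
Blocks that differ from the original plaintext: P[4].

P[0] = 9E, P[1] = 35, P[2] = 1C, P[3] = CB, P[4] = 8D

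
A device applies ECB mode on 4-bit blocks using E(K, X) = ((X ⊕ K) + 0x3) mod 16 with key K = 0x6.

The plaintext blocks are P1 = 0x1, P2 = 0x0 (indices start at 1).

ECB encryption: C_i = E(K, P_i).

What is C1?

C1: E(K, 0x1) = 0xA.

C1 = 0xA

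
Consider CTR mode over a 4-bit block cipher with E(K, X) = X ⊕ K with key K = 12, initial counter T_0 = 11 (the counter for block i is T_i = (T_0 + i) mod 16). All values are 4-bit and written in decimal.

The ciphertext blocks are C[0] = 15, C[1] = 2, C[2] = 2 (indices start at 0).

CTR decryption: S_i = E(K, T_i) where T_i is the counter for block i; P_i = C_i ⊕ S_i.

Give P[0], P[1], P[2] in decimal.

P[0] = 8, P[1] = 2, P[2] = 3

P[0]: T = 11, S = E(K, T) = 7; 15 ⊕ 7 = 8.
P[1]: T = 12, S = E(K, T) = 0; 2 ⊕ 0 = 2.
P[2]: T = 13, S = E(K, T) = 1; 2 ⊕ 1 = 3.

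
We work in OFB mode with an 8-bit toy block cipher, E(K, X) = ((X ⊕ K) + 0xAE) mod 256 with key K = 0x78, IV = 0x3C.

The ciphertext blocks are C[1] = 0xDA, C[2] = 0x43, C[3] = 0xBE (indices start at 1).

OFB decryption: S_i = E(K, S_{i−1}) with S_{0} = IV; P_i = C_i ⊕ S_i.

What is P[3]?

P[3] = 0x50

P[1]: S = E(K, 0x3C) = 0xF2; 0xDA ⊕ 0xF2 = 0x28.
P[2]: S = E(K, 0xF2) = 0x38; 0x43 ⊕ 0x38 = 0x7B.
P[3]: S = E(K, 0x38) = 0xEE; 0xBE ⊕ 0xEE = 0x50.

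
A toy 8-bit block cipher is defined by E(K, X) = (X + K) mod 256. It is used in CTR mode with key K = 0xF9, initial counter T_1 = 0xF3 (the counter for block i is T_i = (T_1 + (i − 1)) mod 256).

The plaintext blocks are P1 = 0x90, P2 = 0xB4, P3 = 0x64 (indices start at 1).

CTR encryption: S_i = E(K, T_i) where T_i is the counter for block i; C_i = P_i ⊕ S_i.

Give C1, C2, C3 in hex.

C1 = 0x7C, C2 = 0x59, C3 = 0x8A

C1: T = 0xF3, S = E(K, T) = 0xEC; 0x90 ⊕ 0xEC = 0x7C.
C2: T = 0xF4, S = E(K, T) = 0xED; 0xB4 ⊕ 0xED = 0x59.
C3: T = 0xF5, S = E(K, T) = 0xEE; 0x64 ⊕ 0xEE = 0x8A.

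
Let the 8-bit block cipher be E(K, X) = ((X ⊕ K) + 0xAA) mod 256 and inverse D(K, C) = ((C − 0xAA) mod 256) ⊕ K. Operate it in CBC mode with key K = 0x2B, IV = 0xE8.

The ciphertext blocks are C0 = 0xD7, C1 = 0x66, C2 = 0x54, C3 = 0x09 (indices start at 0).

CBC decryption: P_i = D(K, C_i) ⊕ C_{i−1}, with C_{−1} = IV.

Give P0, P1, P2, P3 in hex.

P0 = 0xEE, P1 = 0x40, P2 = 0xE7, P3 = 0x20

P0: D(K, 0xD7) = 0x06; 0x06 ⊕ 0xE8 = 0xEE.
P1: D(K, 0x66) = 0x97; 0x97 ⊕ 0xD7 = 0x40.
P2: D(K, 0x54) = 0x81; 0x81 ⊕ 0x66 = 0xE7.
P3: D(K, 0x09) = 0x74; 0x74 ⊕ 0x54 = 0x20.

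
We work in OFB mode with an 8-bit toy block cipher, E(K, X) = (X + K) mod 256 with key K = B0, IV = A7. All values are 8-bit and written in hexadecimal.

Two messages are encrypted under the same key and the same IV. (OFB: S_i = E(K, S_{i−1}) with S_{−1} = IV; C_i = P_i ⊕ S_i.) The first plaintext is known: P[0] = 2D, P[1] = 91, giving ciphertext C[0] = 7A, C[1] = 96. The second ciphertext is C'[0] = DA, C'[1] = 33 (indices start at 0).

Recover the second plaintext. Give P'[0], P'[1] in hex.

P'[0] = 8D, P'[1] = 34

In OFB with a reused IV, both messages share the same keystream S_i, so C_i ⊕ C'_i = P_i ⊕ P'_i and thus P'_i = P_i ⊕ C_i ⊕ C'_i.
P'[0]: 2D ⊕ 7A ⊕ DA = 8D.
P'[1]: 91 ⊕ 96 ⊕ 33 = 34.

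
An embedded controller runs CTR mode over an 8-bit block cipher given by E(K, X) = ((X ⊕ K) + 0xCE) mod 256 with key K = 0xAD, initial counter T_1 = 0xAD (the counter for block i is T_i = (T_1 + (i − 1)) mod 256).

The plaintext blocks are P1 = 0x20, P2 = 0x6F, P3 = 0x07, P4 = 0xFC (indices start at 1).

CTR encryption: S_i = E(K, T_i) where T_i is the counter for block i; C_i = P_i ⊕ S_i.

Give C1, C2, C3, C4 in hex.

C1: T = 0xAD, S = E(K, T) = 0xCE; 0x20 ⊕ 0xCE = 0xEE.
C2: T = 0xAE, S = E(K, T) = 0xD1; 0x6F ⊕ 0xD1 = 0xBE.
C3: T = 0xAF, S = E(K, T) = 0xD0; 0x07 ⊕ 0xD0 = 0xD7.
C4: T = 0xB0, S = E(K, T) = 0xEB; 0xFC ⊕ 0xEB = 0x17.

C1 = 0xEE, C2 = 0xBE, C3 = 0xD7, C4 = 0x17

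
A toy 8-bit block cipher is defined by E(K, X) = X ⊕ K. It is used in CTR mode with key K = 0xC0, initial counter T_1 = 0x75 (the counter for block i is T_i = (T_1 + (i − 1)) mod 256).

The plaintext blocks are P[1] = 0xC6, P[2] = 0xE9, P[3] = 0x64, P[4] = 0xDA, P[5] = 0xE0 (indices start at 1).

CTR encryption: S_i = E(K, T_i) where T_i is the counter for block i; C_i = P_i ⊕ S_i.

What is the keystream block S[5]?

0xB9

C[1]: T = 0x75, S = E(K, T) = 0xB5; 0xC6 ⊕ 0xB5 = 0x73.
C[2]: T = 0x76, S = E(K, T) = 0xB6; 0xE9 ⊕ 0xB6 = 0x5F.
C[3]: T = 0x77, S = E(K, T) = 0xB7; 0x64 ⊕ 0xB7 = 0xD3.
C[4]: T = 0x78, S = E(K, T) = 0xB8; 0xDA ⊕ 0xB8 = 0x62.
C[5]: T = 0x79, S = E(K, T) = 0xB9; 0xE0 ⊕ 0xB9 = 0x59.
So S[5] = 0xB9.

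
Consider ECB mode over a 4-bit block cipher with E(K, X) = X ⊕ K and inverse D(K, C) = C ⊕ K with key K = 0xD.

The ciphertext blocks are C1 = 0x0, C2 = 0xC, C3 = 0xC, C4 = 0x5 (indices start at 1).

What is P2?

ECB decryption: P_i = D(K, C_i).
P2: D(K, 0xC) = 0x1.

P2 = 0x1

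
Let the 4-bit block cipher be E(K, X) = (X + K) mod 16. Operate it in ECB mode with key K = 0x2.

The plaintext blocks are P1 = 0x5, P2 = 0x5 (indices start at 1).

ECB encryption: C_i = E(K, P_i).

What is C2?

C2: E(K, 0x5) = 0x7.

C2 = 0x7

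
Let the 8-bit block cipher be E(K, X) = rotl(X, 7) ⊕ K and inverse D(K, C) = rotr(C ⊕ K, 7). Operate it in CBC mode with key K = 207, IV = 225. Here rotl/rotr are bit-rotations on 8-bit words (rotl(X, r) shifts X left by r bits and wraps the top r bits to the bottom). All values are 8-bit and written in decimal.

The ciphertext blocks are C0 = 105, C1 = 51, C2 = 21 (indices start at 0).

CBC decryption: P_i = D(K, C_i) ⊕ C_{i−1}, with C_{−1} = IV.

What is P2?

P2: D(K, 21) = 181; 181 ⊕ 51 = 134.

P2 = 134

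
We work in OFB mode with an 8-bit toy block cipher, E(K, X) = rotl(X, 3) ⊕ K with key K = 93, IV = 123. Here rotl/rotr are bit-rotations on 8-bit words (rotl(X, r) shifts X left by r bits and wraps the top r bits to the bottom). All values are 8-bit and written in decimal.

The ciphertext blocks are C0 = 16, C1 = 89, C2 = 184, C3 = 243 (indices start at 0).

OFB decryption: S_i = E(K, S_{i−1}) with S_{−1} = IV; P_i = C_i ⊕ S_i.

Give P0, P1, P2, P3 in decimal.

P0: S = E(K, 123) = 134; 16 ⊕ 134 = 150.
P1: S = E(K, 134) = 105; 89 ⊕ 105 = 48.
P2: S = E(K, 105) = 22; 184 ⊕ 22 = 174.
P3: S = E(K, 22) = 237; 243 ⊕ 237 = 30.

P0 = 150, P1 = 48, P2 = 174, P3 = 30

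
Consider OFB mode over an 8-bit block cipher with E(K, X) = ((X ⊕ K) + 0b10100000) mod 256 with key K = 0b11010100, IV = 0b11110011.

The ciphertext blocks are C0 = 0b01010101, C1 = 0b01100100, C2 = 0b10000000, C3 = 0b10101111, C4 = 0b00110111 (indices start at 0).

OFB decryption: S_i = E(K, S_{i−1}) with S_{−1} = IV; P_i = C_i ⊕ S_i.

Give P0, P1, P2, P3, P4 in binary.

P0: S = E(K, 0b11110011) = 0b11000111; 0b01010101 ⊕ 0b11000111 = 0b10010010.
P1: S = E(K, 0b11000111) = 0b10110011; 0b01100100 ⊕ 0b10110011 = 0b11010111.
P2: S = E(K, 0b10110011) = 0b00000111; 0b10000000 ⊕ 0b00000111 = 0b10000111.
P3: S = E(K, 0b00000111) = 0b01110011; 0b10101111 ⊕ 0b01110011 = 0b11011100.
P4: S = E(K, 0b01110011) = 0b01000111; 0b00110111 ⊕ 0b01000111 = 0b01110000.

P0 = 0b10010010, P1 = 0b11010111, P2 = 0b10000111, P3 = 0b11011100, P4 = 0b01110000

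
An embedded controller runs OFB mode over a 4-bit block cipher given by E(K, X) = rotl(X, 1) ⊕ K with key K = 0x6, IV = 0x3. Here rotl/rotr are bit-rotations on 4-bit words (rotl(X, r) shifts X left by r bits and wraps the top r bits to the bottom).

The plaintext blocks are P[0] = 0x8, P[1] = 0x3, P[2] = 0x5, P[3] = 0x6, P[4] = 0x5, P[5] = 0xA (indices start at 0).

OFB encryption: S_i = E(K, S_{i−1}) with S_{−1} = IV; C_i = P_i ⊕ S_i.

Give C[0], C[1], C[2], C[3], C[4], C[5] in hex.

C[0]: S = E(K, 0x3) = 0x0; 0x8 ⊕ 0x0 = 0x8.
C[1]: S = E(K, 0x0) = 0x6; 0x3 ⊕ 0x6 = 0x5.
C[2]: S = E(K, 0x6) = 0xA; 0x5 ⊕ 0xA = 0xF.
C[3]: S = E(K, 0xA) = 0x3; 0x6 ⊕ 0x3 = 0x5.
C[4]: S = E(K, 0x3) = 0x0; 0x5 ⊕ 0x0 = 0x5.
C[5]: S = E(K, 0x0) = 0x6; 0xA ⊕ 0x6 = 0xC.

C[0] = 0x8, C[1] = 0x5, C[2] = 0xF, C[3] = 0x5, C[4] = 0x5, C[5] = 0xC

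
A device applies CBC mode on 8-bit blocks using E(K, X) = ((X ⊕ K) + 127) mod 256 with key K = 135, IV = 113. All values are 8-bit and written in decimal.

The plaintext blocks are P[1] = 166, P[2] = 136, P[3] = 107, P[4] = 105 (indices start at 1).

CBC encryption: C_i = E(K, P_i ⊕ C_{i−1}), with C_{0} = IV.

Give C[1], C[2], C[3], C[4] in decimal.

C[1]: P[1] ⊕ 113 = 215; E(K, 215) = 207.
C[2]: P[2] ⊕ 207 = 71; E(K, 71) = 63.
C[3]: P[3] ⊕ 63 = 84; E(K, 84) = 82.
C[4]: P[4] ⊕ 82 = 59; E(K, 59) = 59.

C[1] = 207, C[2] = 63, C[3] = 82, C[4] = 59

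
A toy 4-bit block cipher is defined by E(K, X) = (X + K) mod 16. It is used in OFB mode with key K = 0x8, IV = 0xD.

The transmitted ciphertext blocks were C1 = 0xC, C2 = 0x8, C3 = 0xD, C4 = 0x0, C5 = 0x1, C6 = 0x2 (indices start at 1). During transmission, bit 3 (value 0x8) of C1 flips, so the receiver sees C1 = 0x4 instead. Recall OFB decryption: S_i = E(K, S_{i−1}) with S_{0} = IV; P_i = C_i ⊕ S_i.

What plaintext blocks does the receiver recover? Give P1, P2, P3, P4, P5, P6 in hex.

P1 = 0x1, P2 = 0x5, P3 = 0x8, P4 = 0xD, P5 = 0x4, P6 = 0xF

Only C1 changed, to 0x4. In OFB, a change in C_i flips the same bit in P_i only; the keystream is unaffected. Decrypting the received ciphertext:
P1: S = E(K, 0xD) = 0x5; 0x4 ⊕ 0x5 = 0x1.
P2: S = E(K, 0x5) = 0xD; 0x8 ⊕ 0xD = 0x5.
P3: S = E(K, 0xD) = 0x5; 0xD ⊕ 0x5 = 0x8.
P4: S = E(K, 0x5) = 0xD; 0x0 ⊕ 0xD = 0xD.
P5: S = E(K, 0xD) = 0x5; 0x1 ⊕ 0x5 = 0x4.
P6: S = E(K, 0x5) = 0xD; 0x2 ⊕ 0xD = 0xF.
Blocks that differ from the original plaintext: P1.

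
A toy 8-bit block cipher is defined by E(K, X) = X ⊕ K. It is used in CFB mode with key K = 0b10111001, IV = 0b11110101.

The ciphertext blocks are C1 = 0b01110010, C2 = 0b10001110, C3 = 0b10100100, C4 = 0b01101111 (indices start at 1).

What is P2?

CFB decryption: P_i = C_i ⊕ E(K, C_{i−1}), with C_{0} = IV.
P2: E(K, 0b01110010) = 0b11001011; 0b10001110 ⊕ 0b11001011 = 0b01000101.

P2 = 0b01000101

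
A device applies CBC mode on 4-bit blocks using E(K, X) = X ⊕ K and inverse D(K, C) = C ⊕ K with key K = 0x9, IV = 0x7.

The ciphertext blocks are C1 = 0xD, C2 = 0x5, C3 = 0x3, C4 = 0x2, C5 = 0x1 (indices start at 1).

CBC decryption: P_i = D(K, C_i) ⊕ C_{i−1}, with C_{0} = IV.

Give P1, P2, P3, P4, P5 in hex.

P1 = 0x3, P2 = 0x1, P3 = 0xF, P4 = 0x8, P5 = 0xA

P1: D(K, 0xD) = 0x4; 0x4 ⊕ 0x7 = 0x3.
P2: D(K, 0x5) = 0xC; 0xC ⊕ 0xD = 0x1.
P3: D(K, 0x3) = 0xA; 0xA ⊕ 0x5 = 0xF.
P4: D(K, 0x2) = 0xB; 0xB ⊕ 0x3 = 0x8.
P5: D(K, 0x1) = 0x8; 0x8 ⊕ 0x2 = 0xA.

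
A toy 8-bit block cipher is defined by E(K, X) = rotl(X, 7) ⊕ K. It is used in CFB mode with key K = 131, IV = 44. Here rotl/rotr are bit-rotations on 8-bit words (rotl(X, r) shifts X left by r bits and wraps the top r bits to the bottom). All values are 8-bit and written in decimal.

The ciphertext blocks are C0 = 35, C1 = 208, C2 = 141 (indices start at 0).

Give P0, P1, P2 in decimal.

P0 = 182, P1 = 194, P2 = 102

CFB decryption: P_i = C_i ⊕ E(K, C_{i−1}), with C_{−1} = IV.
P0: E(K, 44) = 149; 35 ⊕ 149 = 182.
P1: E(K, 35) = 18; 208 ⊕ 18 = 194.
P2: E(K, 208) = 235; 141 ⊕ 235 = 102.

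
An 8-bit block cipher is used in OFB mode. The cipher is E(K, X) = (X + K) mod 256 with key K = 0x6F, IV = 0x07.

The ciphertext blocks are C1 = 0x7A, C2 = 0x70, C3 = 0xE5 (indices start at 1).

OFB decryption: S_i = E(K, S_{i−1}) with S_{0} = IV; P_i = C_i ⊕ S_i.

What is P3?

P1: S = E(K, 0x07) = 0x76; 0x7A ⊕ 0x76 = 0x0C.
P2: S = E(K, 0x76) = 0xE5; 0x70 ⊕ 0xE5 = 0x95.
P3: S = E(K, 0xE5) = 0x54; 0xE5 ⊕ 0x54 = 0xB1.

P3 = 0xB1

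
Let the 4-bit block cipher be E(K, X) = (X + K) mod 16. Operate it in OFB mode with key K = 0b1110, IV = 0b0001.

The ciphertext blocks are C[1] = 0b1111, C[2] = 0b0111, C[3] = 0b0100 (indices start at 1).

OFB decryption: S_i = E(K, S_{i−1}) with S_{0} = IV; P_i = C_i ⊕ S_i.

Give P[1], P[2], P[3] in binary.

P[1]: S = E(K, 0b0001) = 0b1111; 0b1111 ⊕ 0b1111 = 0b0000.
P[2]: S = E(K, 0b1111) = 0b1101; 0b0111 ⊕ 0b1101 = 0b1010.
P[3]: S = E(K, 0b1101) = 0b1011; 0b0100 ⊕ 0b1011 = 0b1111.

P[1] = 0b0000, P[2] = 0b1010, P[3] = 0b1111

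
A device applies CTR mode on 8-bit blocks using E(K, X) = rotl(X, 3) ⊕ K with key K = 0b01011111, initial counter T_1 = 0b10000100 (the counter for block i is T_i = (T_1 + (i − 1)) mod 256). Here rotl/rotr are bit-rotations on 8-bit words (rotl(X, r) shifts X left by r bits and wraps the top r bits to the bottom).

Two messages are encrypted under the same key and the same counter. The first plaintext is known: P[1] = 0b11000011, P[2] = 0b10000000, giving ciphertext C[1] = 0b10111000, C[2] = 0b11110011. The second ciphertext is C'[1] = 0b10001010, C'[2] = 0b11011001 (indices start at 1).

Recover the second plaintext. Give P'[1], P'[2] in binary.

P'[1] = 0b11110001, P'[2] = 0b10101010

In CTR with a reused counter, both messages share the same keystream S_i, so C_i ⊕ C'_i = P_i ⊕ P'_i and thus P'_i = P_i ⊕ C_i ⊕ C'_i.
P'[1]: 0b11000011 ⊕ 0b10111000 ⊕ 0b10001010 = 0b11110001.
P'[2]: 0b10000000 ⊕ 0b11110011 ⊕ 0b11011001 = 0b10101010.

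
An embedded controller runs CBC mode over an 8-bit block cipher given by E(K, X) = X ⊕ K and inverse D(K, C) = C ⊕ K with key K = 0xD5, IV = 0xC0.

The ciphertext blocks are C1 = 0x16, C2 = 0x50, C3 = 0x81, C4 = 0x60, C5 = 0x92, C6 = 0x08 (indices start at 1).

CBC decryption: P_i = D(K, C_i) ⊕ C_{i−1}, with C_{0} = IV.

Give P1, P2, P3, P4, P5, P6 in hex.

P1 = 0x03, P2 = 0x93, P3 = 0x04, P4 = 0x34, P5 = 0x27, P6 = 0x4F

P1: D(K, 0x16) = 0xC3; 0xC3 ⊕ 0xC0 = 0x03.
P2: D(K, 0x50) = 0x85; 0x85 ⊕ 0x16 = 0x93.
P3: D(K, 0x81) = 0x54; 0x54 ⊕ 0x50 = 0x04.
P4: D(K, 0x60) = 0xB5; 0xB5 ⊕ 0x81 = 0x34.
P5: D(K, 0x92) = 0x47; 0x47 ⊕ 0x60 = 0x27.
P6: D(K, 0x08) = 0xDD; 0xDD ⊕ 0x92 = 0x4F.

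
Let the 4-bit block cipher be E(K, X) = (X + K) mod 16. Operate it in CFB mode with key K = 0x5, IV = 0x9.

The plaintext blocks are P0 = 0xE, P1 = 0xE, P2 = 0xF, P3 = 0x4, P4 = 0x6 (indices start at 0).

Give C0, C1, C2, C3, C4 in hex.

CFB encryption: C_i = P_i ⊕ E(K, C_{i−1}), with C_{−1} = IV.
C0: E(K, 0x9) = 0xE; 0xE ⊕ 0xE = 0x0.
C1: E(K, 0x0) = 0x5; 0xE ⊕ 0x5 = 0xB.
C2: E(K, 0xB) = 0x0; 0xF ⊕ 0x0 = 0xF.
C3: E(K, 0xF) = 0x4; 0x4 ⊕ 0x4 = 0x0.
C4: E(K, 0x0) = 0x5; 0x6 ⊕ 0x5 = 0x3.

C0 = 0x0, C1 = 0xB, C2 = 0xF, C3 = 0x0, C4 = 0x3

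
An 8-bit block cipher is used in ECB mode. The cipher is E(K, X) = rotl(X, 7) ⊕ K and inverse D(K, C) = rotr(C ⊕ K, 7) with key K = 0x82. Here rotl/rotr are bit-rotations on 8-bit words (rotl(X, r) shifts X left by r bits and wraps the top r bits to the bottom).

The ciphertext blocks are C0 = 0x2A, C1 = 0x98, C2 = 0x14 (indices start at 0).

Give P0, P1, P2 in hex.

P0 = 0x51, P1 = 0x34, P2 = 0x2D

ECB decryption: P_i = D(K, C_i).
P0: D(K, 0x2A) = 0x51.
P1: D(K, 0x98) = 0x34.
P2: D(K, 0x14) = 0x2D.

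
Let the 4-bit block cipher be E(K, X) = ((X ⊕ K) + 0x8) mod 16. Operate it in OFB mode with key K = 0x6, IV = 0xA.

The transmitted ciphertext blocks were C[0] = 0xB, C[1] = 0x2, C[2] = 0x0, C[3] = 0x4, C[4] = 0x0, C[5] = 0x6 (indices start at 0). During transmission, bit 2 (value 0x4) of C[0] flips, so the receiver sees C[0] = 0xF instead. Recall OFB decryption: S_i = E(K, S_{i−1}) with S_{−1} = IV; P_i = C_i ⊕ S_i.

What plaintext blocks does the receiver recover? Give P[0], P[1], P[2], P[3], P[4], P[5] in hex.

Only C[0] changed, to 0xF. In OFB, a change in C_i flips the same bit in P_i only; the keystream is unaffected. Decrypting the received ciphertext:
P[0]: S = E(K, 0xA) = 0x4; 0xF ⊕ 0x4 = 0xB.
P[1]: S = E(K, 0x4) = 0xA; 0x2 ⊕ 0xA = 0x8.
P[2]: S = E(K, 0xA) = 0x4; 0x0 ⊕ 0x4 = 0x4.
P[3]: S = E(K, 0x4) = 0xA; 0x4 ⊕ 0xA = 0xE.
P[4]: S = E(K, 0xA) = 0x4; 0x0 ⊕ 0x4 = 0x4.
P[5]: S = E(K, 0x4) = 0xA; 0x6 ⊕ 0xA = 0xC.
Blocks that differ from the original plaintext: P[0].

P[0] = 0xB, P[1] = 0x8, P[2] = 0x4, P[3] = 0xE, P[4] = 0x4, P[5] = 0xC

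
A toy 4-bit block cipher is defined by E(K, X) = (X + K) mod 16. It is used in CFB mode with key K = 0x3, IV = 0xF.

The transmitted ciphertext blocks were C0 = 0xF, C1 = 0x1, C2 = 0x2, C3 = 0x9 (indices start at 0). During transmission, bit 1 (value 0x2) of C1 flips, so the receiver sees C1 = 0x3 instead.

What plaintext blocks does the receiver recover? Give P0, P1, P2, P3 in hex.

P0 = 0xD, P1 = 0x1, P2 = 0x4, P3 = 0xC

CFB decryption: P_i = C_i ⊕ E(K, C_{i−1}), with C_{−1} = IV.
Only C1 changed, to 0x3. In CFB, a change in C_i flips the same bit in P_i and garbles P_{i+1}. Decrypting the received ciphertext:
P0: E(K, 0xF) = 0x2; 0xF ⊕ 0x2 = 0xD.
P1: E(K, 0xF) = 0x2; 0x3 ⊕ 0x2 = 0x1.
P2: E(K, 0x3) = 0x6; 0x2 ⊕ 0x6 = 0x4.
P3: E(K, 0x2) = 0x5; 0x9 ⊕ 0x5 = 0xC.
Blocks that differ from the original plaintext: P1, P2.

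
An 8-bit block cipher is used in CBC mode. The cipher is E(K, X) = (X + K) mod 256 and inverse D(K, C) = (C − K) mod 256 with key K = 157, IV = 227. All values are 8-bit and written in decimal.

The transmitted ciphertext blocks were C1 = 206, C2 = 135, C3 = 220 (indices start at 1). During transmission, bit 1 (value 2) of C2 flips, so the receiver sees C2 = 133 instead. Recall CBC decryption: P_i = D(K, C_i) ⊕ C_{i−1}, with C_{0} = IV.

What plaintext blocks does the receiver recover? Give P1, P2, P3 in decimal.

Only C2 changed, to 133. In CBC, a change in C_i garbles P_i and flips the same bit in P_{i+1}. Decrypting the received ciphertext:
P1: D(K, 206) = 49; 49 ⊕ 227 = 210.
P2: D(K, 133) = 232; 232 ⊕ 206 = 38.
P3: D(K, 220) = 63; 63 ⊕ 133 = 186.
Blocks that differ from the original plaintext: P2, P3.

P1 = 210, P2 = 38, P3 = 186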